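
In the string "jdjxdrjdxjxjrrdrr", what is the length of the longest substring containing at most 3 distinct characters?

6

Extend right; when distinct count exceeds 3, shrink from the left:
[j] 1 distinct, len 1
[j, d] 2 distinct, len 2
[j, d, j] 2 distinct, len 3
[j, d, j, x] 3 distinct, len 4
[j, d, j, x, d] 3 distinct, len 5
[x, d, r] 3 distinct, len 3
[d, r, j] 3 distinct, len 3
[d, r, j, d] 3 distinct, len 4
[j, d, x] 3 distinct, len 3
[j, d, x, j] 3 distinct, len 4
[j, d, x, j, x] 3 distinct, len 5
[j, d, x, j, x, j] 3 distinct, len 6
[x, j, x, j, r] 3 distinct, len 5
[x, j, x, j, r, r] 3 distinct, len 6
[j, r, r, d] 3 distinct, len 4
[j, r, r, d, r] 3 distinct, len 5
[j, r, r, d, r, r] 3 distinct, len 6
Longest length with ≤3 distinct: 6.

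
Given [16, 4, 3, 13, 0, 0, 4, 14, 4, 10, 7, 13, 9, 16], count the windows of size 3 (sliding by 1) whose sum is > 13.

16 4 3 → sum 23  > 13 ✓
4 3 13 → sum 20  > 13 ✓
3 13 0 → sum 16  > 13 ✓
13 0 0 → sum 13
0 0 4 → sum 4
0 4 14 → sum 18  > 13 ✓
4 14 4 → sum 22  > 13 ✓
14 4 10 → sum 28  > 13 ✓
4 10 7 → sum 21  > 13 ✓
10 7 13 → sum 30  > 13 ✓
7 13 9 → sum 29  > 13 ✓
13 9 16 → sum 38  > 13 ✓
10 windows satisfy the condition.

10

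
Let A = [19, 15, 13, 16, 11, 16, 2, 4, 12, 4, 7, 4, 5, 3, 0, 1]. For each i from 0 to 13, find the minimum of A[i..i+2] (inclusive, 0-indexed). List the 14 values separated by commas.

13, 13, 11, 11, 2, 2, 2, 4, 4, 4, 4, 3, 0, 0

Sliding a size-3 window across the 16 values:
[19, 15, 13] → min 13
[15, 13, 16] → min 13
[13, 16, 11] → min 11
[16, 11, 16] → min 11
[11, 16, 2] → min 2
[16, 2, 4] → min 2
[2, 4, 12] → min 2
[4, 12, 4] → min 4
[12, 4, 7] → min 4
[4, 7, 4] → min 4
[7, 4, 5] → min 4
[4, 5, 3] → min 3
[5, 3, 0] → min 0
[3, 0, 1] → min 0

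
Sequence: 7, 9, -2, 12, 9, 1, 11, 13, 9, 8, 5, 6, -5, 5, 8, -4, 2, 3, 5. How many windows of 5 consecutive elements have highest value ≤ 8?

(7, 9, -2, 12, 9) → max 12
(9, -2, 12, 9, 1) → max 12
(-2, 12, 9, 1, 11) → max 12
(12, 9, 1, 11, 13) → max 13
(9, 1, 11, 13, 9) → max 13
(1, 11, 13, 9, 8) → max 13
(11, 13, 9, 8, 5) → max 13
(13, 9, 8, 5, 6) → max 13
(9, 8, 5, 6, -5) → max 9
(8, 5, 6, -5, 5) → max 8  ≤ 8 ✓
(5, 6, -5, 5, 8) → max 8  ≤ 8 ✓
(6, -5, 5, 8, -4) → max 8  ≤ 8 ✓
(-5, 5, 8, -4, 2) → max 8  ≤ 8 ✓
(5, 8, -4, 2, 3) → max 8  ≤ 8 ✓
(8, -4, 2, 3, 5) → max 8  ≤ 8 ✓
6 windows satisfy the condition.

6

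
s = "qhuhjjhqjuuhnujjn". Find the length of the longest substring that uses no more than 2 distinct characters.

Extend right; when distinct count exceeds 2, shrink from the left:
[q] 1 distinct, len 1
[q, h] 2 distinct, len 2
[h, u] 2 distinct, len 2
[h, u, h] 2 distinct, len 3
[h, j] 2 distinct, len 2
[h, j, j] 2 distinct, len 3
[h, j, j, h] 2 distinct, len 4
[h, q] 2 distinct, len 2
[q, j] 2 distinct, len 2
[j, u] 2 distinct, len 2
[j, u, u] 2 distinct, len 3
[u, u, h] 2 distinct, len 3
[h, n] 2 distinct, len 2
[n, u] 2 distinct, len 2
[u, j] 2 distinct, len 2
[u, j, j] 2 distinct, len 3
[j, j, n] 2 distinct, len 3
Longest length with ≤2 distinct: 4.

4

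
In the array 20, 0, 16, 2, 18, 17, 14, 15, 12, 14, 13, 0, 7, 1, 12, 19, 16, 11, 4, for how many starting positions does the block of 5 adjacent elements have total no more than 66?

[20, 0, 16, 2, 18] → sum 56  ≤ 66 ✓
[0, 16, 2, 18, 17] → sum 53  ≤ 66 ✓
[16, 2, 18, 17, 14] → sum 67
[2, 18, 17, 14, 15] → sum 66  ≤ 66 ✓
[18, 17, 14, 15, 12] → sum 76
[17, 14, 15, 12, 14] → sum 72
[14, 15, 12, 14, 13] → sum 68
[15, 12, 14, 13, 0] → sum 54  ≤ 66 ✓
[12, 14, 13, 0, 7] → sum 46  ≤ 66 ✓
[14, 13, 0, 7, 1] → sum 35  ≤ 66 ✓
[13, 0, 7, 1, 12] → sum 33  ≤ 66 ✓
[0, 7, 1, 12, 19] → sum 39  ≤ 66 ✓
[7, 1, 12, 19, 16] → sum 55  ≤ 66 ✓
[1, 12, 19, 16, 11] → sum 59  ≤ 66 ✓
[12, 19, 16, 11, 4] → sum 62  ≤ 66 ✓
11 windows satisfy the condition.

11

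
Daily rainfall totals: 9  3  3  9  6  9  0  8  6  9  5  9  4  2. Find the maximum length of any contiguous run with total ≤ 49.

8

[9] sum 9 len 1
[9, 3] sum 12 len 2
[9, 3, 3] sum 15 len 3
[9, 3, 3, 9] sum 24 len 4
[9, 3, 3, 9, 6] sum 30 len 5
[9, 3, 3, 9, 6, 9] sum 39 len 6
[9, 3, 3, 9, 6, 9, 0] sum 39 len 7
[9, 3, 3, 9, 6, 9, 0, 8] sum 47 len 8
[3, 3, 9, 6, 9, 0, 8, 6] sum 44 len 8
[9, 6, 9, 0, 8, 6, 9] sum 47 len 7
[6, 9, 0, 8, 6, 9, 5] sum 43 len 7
[9, 0, 8, 6, 9, 5, 9] sum 46 len 7
[0, 8, 6, 9, 5, 9, 4] sum 41 len 7
[0, 8, 6, 9, 5, 9, 4, 2] sum 43 len 8
Longest length seen: 8.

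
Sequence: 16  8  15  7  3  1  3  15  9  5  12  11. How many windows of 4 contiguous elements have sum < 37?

6

[16, 8, 15, 7] → sum 46
[8, 15, 7, 3] → sum 33  < 37 ✓
[15, 7, 3, 1] → sum 26  < 37 ✓
[7, 3, 1, 3] → sum 14  < 37 ✓
[3, 1, 3, 15] → sum 22  < 37 ✓
[1, 3, 15, 9] → sum 28  < 37 ✓
[3, 15, 9, 5] → sum 32  < 37 ✓
[15, 9, 5, 12] → sum 41
[9, 5, 12, 11] → sum 37
6 windows satisfy the condition.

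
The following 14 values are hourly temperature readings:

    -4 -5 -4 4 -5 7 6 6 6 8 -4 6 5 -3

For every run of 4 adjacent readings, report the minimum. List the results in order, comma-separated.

-4 -5 -4 4 → min -5
-5 -4 4 -5 → min -5
-4 4 -5 7 → min -5
4 -5 7 6 → min -5
-5 7 6 6 → min -5
7 6 6 6 → min 6
6 6 6 8 → min 6
6 6 8 -4 → min -4
6 8 -4 6 → min -4
8 -4 6 5 → min -4
-4 6 5 -3 → min -4

-5, -5, -5, -5, -5, 6, 6, -4, -4, -4, -4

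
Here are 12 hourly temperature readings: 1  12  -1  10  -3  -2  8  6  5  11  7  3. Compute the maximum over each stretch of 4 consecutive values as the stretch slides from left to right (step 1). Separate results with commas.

1 12 -1 10 → max 12
12 -1 10 -3 → max 12
-1 10 -3 -2 → max 10
10 -3 -2 8 → max 10
-3 -2 8 6 → max 8
-2 8 6 5 → max 8
8 6 5 11 → max 11
6 5 11 7 → max 11
5 11 7 3 → max 11

12, 12, 10, 10, 8, 8, 11, 11, 11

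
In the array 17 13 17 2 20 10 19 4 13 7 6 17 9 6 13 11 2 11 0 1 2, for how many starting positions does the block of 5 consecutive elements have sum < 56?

12

(17, 13, 17, 2, 20) → sum 69
(13, 17, 2, 20, 10) → sum 62
(17, 2, 20, 10, 19) → sum 68
(2, 20, 10, 19, 4) → sum 55  < 56 ✓
(20, 10, 19, 4, 13) → sum 66
(10, 19, 4, 13, 7) → sum 53  < 56 ✓
(19, 4, 13, 7, 6) → sum 49  < 56 ✓
(4, 13, 7, 6, 17) → sum 47  < 56 ✓
(13, 7, 6, 17, 9) → sum 52  < 56 ✓
(7, 6, 17, 9, 6) → sum 45  < 56 ✓
(6, 17, 9, 6, 13) → sum 51  < 56 ✓
(17, 9, 6, 13, 11) → sum 56
(9, 6, 13, 11, 2) → sum 41  < 56 ✓
(6, 13, 11, 2, 11) → sum 43  < 56 ✓
(13, 11, 2, 11, 0) → sum 37  < 56 ✓
(11, 2, 11, 0, 1) → sum 25  < 56 ✓
(2, 11, 0, 1, 2) → sum 16  < 56 ✓
12 windows satisfy the condition.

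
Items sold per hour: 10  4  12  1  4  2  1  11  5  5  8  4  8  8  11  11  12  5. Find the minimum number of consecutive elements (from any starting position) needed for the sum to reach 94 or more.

Extend right; whenever the sum reaches 94, record the length and shrink from the left:
add 10: running sum 10 < 94
add 4: running sum 14 < 94
add 12: running sum 26 < 94
add 1: running sum 27 < 94
add 4: running sum 31 < 94
add 2: running sum 33 < 94
add 1: running sum 34 < 94
add 11: running sum 45 < 94
add 5: running sum 50 < 94
add 5: running sum 55 < 94
add 8: running sum 63 < 94
add 4: running sum 67 < 94
add 8: running sum 75 < 94
add 8: running sum 83 < 94
add 11: shortest ending here [10, 4, 12, 1, 4, 2, 1, 11, 5, 5, 8, 4, 8, 8, 11] sum 94, len 15
add 11: shortest ending here [4, 12, 1, 4, 2, 1, 11, 5, 5, 8, 4, 8, 8, 11, 11] sum 95, len 15
add 12: shortest ending here [12, 1, 4, 2, 1, 11, 5, 5, 8, 4, 8, 8, 11, 11, 12] sum 103, len 15
add 5: shortest ending here [4, 2, 1, 11, 5, 5, 8, 4, 8, 8, 11, 11, 12, 5] sum 95, len 14
Shortest qualifying length: 14.

14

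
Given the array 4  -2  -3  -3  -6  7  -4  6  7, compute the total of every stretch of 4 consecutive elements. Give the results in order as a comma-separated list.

-4, -14, -5, -6, 3, 16

[4, -2, -3, -3] → sum -4
[-2, -3, -3, -6] → sum -14
[-3, -3, -6, 7] → sum -5
[-3, -6, 7, -4] → sum -6
[-6, 7, -4, 6] → sum 3
[7, -4, 6, 7] → sum 16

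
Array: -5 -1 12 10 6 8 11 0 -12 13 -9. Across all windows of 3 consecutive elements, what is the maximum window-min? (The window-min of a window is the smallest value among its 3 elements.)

6

(-5, -1, 12) → min -5
(-1, 12, 10) → min -1
(12, 10, 6) → min 6
(10, 6, 8) → min 6
(6, 8, 11) → min 6
(8, 11, 0) → min 0
(11, 0, -12) → min -12
(0, -12, 13) → min -12
(-12, 13, -9) → min -12
Maximum of these is 6.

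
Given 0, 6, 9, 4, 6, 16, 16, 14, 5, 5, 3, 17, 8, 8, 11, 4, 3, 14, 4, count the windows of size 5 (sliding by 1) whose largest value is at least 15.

0 6 9 4 6 → max 9
6 9 4 6 16 → max 16  ≥ 15 ✓
9 4 6 16 16 → max 16  ≥ 15 ✓
4 6 16 16 14 → max 16  ≥ 15 ✓
6 16 16 14 5 → max 16  ≥ 15 ✓
16 16 14 5 5 → max 16  ≥ 15 ✓
16 14 5 5 3 → max 16  ≥ 15 ✓
14 5 5 3 17 → max 17  ≥ 15 ✓
5 5 3 17 8 → max 17  ≥ 15 ✓
5 3 17 8 8 → max 17  ≥ 15 ✓
3 17 8 8 11 → max 17  ≥ 15 ✓
17 8 8 11 4 → max 17  ≥ 15 ✓
8 8 11 4 3 → max 11
8 11 4 3 14 → max 14
11 4 3 14 4 → max 14
11 windows satisfy the condition.

11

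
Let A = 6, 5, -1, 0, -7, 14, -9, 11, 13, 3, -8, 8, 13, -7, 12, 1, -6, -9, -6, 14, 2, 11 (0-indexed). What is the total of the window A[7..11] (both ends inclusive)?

27

Elements at indices 7..11: 11, 13, 3, -8, 8
sum(11, 13, 3, -8, 8) = 27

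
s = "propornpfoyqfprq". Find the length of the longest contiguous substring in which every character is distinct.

7

[p] len 1
[p, r] len 2
[p, r, o] len 3
[r, o, p] len 3
[p, o] len 2
[p, o, r] len 3
[p, o, r, n] len 4
[o, r, n, p] len 4
[o, r, n, p, f] len 5
[r, n, p, f, o] len 5
[r, n, p, f, o, y] len 6
[r, n, p, f, o, y, q] len 7
[o, y, q, f] len 4
[o, y, q, f, p] len 5
[o, y, q, f, p, r] len 6
[f, p, r, q] len 4
Longest all-distinct length: 7.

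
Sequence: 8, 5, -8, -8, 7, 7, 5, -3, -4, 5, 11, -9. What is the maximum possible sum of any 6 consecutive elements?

[8, 5, -8, -8, 7, 7] → sum 11
[5, -8, -8, 7, 7, 5] → sum 8
[-8, -8, 7, 7, 5, -3] → sum 0
[-8, 7, 7, 5, -3, -4] → sum 4
[7, 7, 5, -3, -4, 5] → sum 17
[7, 5, -3, -4, 5, 11] → sum 21
[5, -3, -4, 5, 11, -9] → sum 5
Maximum of these is 21.

21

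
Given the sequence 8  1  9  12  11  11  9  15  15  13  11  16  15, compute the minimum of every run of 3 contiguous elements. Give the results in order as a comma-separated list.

1, 1, 9, 11, 9, 9, 9, 13, 11, 11, 11

(8, 1, 9) → min 1
(1, 9, 12) → min 1
(9, 12, 11) → min 9
(12, 11, 11) → min 11
(11, 11, 9) → min 9
(11, 9, 15) → min 9
(9, 15, 15) → min 9
(15, 15, 13) → min 13
(15, 13, 11) → min 11
(13, 11, 16) → min 11
(11, 16, 15) → min 11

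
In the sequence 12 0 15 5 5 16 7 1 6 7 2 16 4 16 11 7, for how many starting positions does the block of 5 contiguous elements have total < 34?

2

[12, 0, 15, 5, 5] → sum 37
[0, 15, 5, 5, 16] → sum 41
[15, 5, 5, 16, 7] → sum 48
[5, 5, 16, 7, 1] → sum 34
[5, 16, 7, 1, 6] → sum 35
[16, 7, 1, 6, 7] → sum 37
[7, 1, 6, 7, 2] → sum 23  < 34 ✓
[1, 6, 7, 2, 16] → sum 32  < 34 ✓
[6, 7, 2, 16, 4] → sum 35
[7, 2, 16, 4, 16] → sum 45
[2, 16, 4, 16, 11] → sum 49
[16, 4, 16, 11, 7] → sum 54
2 windows satisfy the condition.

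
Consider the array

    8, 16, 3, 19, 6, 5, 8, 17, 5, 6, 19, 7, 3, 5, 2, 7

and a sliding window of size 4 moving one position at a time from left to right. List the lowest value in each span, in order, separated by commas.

(8, 16, 3, 19) → min 3
(16, 3, 19, 6) → min 3
(3, 19, 6, 5) → min 3
(19, 6, 5, 8) → min 5
(6, 5, 8, 17) → min 5
(5, 8, 17, 5) → min 5
(8, 17, 5, 6) → min 5
(17, 5, 6, 19) → min 5
(5, 6, 19, 7) → min 5
(6, 19, 7, 3) → min 3
(19, 7, 3, 5) → min 3
(7, 3, 5, 2) → min 2
(3, 5, 2, 7) → min 2

3, 3, 3, 5, 5, 5, 5, 5, 5, 3, 3, 2, 2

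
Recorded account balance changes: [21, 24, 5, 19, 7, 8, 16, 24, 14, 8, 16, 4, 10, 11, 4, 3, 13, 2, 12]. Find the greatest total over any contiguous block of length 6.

Each size-6 window and its sum:
21 24 5 19 7 8 → sum 84
24 5 19 7 8 16 → sum 79
5 19 7 8 16 24 → sum 79
19 7 8 16 24 14 → sum 88
7 8 16 24 14 8 → sum 77
8 16 24 14 8 16 → sum 86
16 24 14 8 16 4 → sum 82
24 14 8 16 4 10 → sum 76
14 8 16 4 10 11 → sum 63
8 16 4 10 11 4 → sum 53
16 4 10 11 4 3 → sum 48
4 10 11 4 3 13 → sum 45
10 11 4 3 13 2 → sum 43
11 4 3 13 2 12 → sum 45
Greatest of these is 88.

88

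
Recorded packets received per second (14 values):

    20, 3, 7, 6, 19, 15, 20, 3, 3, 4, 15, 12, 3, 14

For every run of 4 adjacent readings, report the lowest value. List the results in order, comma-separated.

3, 3, 6, 6, 3, 3, 3, 3, 3, 3, 3

Sliding a size-4 window across the 14 values:
[20, 3, 7, 6] → min 3
[3, 7, 6, 19] → min 3
[7, 6, 19, 15] → min 6
[6, 19, 15, 20] → min 6
[19, 15, 20, 3] → min 3
[15, 20, 3, 3] → min 3
[20, 3, 3, 4] → min 3
[3, 3, 4, 15] → min 3
[3, 4, 15, 12] → min 3
[4, 15, 12, 3] → min 3
[15, 12, 3, 14] → min 3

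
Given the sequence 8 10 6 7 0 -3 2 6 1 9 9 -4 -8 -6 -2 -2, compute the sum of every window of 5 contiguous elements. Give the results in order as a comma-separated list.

31, 20, 12, 12, 6, 15, 27, 21, 7, 0, -11, -22

[8, 10, 6, 7, 0] → sum 31
[10, 6, 7, 0, -3] → sum 20
[6, 7, 0, -3, 2] → sum 12
[7, 0, -3, 2, 6] → sum 12
[0, -3, 2, 6, 1] → sum 6
[-3, 2, 6, 1, 9] → sum 15
[2, 6, 1, 9, 9] → sum 27
[6, 1, 9, 9, -4] → sum 21
[1, 9, 9, -4, -8] → sum 7
[9, 9, -4, -8, -6] → sum 0
[9, -4, -8, -6, -2] → sum -11
[-4, -8, -6, -2, -2] → sum -22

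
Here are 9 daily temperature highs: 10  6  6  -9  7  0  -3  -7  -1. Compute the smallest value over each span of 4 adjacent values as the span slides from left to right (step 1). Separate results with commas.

-9, -9, -9, -9, -7, -7

[10, 6, 6, -9] → min -9
[6, 6, -9, 7] → min -9
[6, -9, 7, 0] → min -9
[-9, 7, 0, -3] → min -9
[7, 0, -3, -7] → min -7
[0, -3, -7, -1] → min -7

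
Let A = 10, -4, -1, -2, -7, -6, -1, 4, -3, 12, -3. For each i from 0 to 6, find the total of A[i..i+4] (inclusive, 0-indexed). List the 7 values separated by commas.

Sliding a size-5 window across the 11 values:
(10, -4, -1, -2, -7) → sum -4
(-4, -1, -2, -7, -6) → sum -20
(-1, -2, -7, -6, -1) → sum -17
(-2, -7, -6, -1, 4) → sum -12
(-7, -6, -1, 4, -3) → sum -13
(-6, -1, 4, -3, 12) → sum 6
(-1, 4, -3, 12, -3) → sum 9

-4, -20, -17, -12, -13, 6, 9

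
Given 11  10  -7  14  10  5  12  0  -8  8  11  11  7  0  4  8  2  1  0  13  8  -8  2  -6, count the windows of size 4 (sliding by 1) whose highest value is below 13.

13

[11, 10, -7, 14] → max 14
[10, -7, 14, 10] → max 14
[-7, 14, 10, 5] → max 14
[14, 10, 5, 12] → max 14
[10, 5, 12, 0] → max 12  < 13 ✓
[5, 12, 0, -8] → max 12  < 13 ✓
[12, 0, -8, 8] → max 12  < 13 ✓
[0, -8, 8, 11] → max 11  < 13 ✓
[-8, 8, 11, 11] → max 11  < 13 ✓
[8, 11, 11, 7] → max 11  < 13 ✓
[11, 11, 7, 0] → max 11  < 13 ✓
[11, 7, 0, 4] → max 11  < 13 ✓
[7, 0, 4, 8] → max 8  < 13 ✓
[0, 4, 8, 2] → max 8  < 13 ✓
[4, 8, 2, 1] → max 8  < 13 ✓
[8, 2, 1, 0] → max 8  < 13 ✓
[2, 1, 0, 13] → max 13
[1, 0, 13, 8] → max 13
[0, 13, 8, -8] → max 13
[13, 8, -8, 2] → max 13
[8, -8, 2, -6] → max 8  < 13 ✓
13 windows satisfy the condition.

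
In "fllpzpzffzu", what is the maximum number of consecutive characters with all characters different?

[f] len 1
[f, l] len 2
[l] len 1
[l, p] len 2
[l, p, z] len 3
[z, p] len 2
[p, z] len 2
[p, z, f] len 3
[f] len 1
[f, z] len 2
[f, z, u] len 3
Longest all-distinct length: 3.

3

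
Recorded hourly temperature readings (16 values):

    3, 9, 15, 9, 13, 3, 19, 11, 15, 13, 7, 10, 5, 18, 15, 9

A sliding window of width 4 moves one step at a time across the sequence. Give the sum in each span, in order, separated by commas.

36, 46, 40, 44, 46, 48, 58, 46, 45, 35, 40, 48, 47

Sliding a size-4 window across the 16 values:
(3, 9, 15, 9) → sum 36
(9, 15, 9, 13) → sum 46
(15, 9, 13, 3) → sum 40
(9, 13, 3, 19) → sum 44
(13, 3, 19, 11) → sum 46
(3, 19, 11, 15) → sum 48
(19, 11, 15, 13) → sum 58
(11, 15, 13, 7) → sum 46
(15, 13, 7, 10) → sum 45
(13, 7, 10, 5) → sum 35
(7, 10, 5, 18) → sum 40
(10, 5, 18, 15) → sum 48
(5, 18, 15, 9) → sum 47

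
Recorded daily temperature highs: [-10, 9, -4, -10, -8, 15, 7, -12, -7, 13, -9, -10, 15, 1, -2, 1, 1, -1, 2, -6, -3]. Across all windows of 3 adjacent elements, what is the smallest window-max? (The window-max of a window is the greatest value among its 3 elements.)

-4

Window maxs for each of the 19 positions:
[-10, 9, -4] → max 9
[9, -4, -10] → max 9
[-4, -10, -8] → max -4
[-10, -8, 15] → max 15
[-8, 15, 7] → max 15
[15, 7, -12] → max 15
[7, -12, -7] → max 7
[-12, -7, 13] → max 13
[-7, 13, -9] → max 13
[13, -9, -10] → max 13
[-9, -10, 15] → max 15
[-10, 15, 1] → max 15
[15, 1, -2] → max 15
[1, -2, 1] → max 1
[-2, 1, 1] → max 1
[1, 1, -1] → max 1
[1, -1, 2] → max 2
[-1, 2, -6] → max 2
[2, -6, -3] → max 2
Smallest of these is -4.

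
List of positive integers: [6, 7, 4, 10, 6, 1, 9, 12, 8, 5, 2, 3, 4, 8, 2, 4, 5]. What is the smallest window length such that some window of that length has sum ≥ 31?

Extend right; whenever the sum reaches 31, record the length and shrink from the left:
add 6: running sum 6 < 31
add 7: running sum 13 < 31
add 4: running sum 17 < 31
add 10: running sum 27 < 31
end 4: [6, 7, 4, 10, 6] sum 33, len 5
end 5: [6, 7, 4, 10, 6, 1] sum 34, len 6
end 6: [7, 4, 10, 6, 1, 9] sum 37, len 6
end 7: [10, 6, 1, 9, 12] sum 38, len 5
end 8: [6, 1, 9, 12, 8] sum 36, len 5
end 9: [9, 12, 8, 5] sum 34, len 4
end 10: [9, 12, 8, 5, 2] sum 36, len 5
end 11: [9, 12, 8, 5, 2, 3] sum 39, len 6
end 12: [12, 8, 5, 2, 3, 4] sum 34, len 6
end 13: [12, 8, 5, 2, 3, 4, 8] sum 42, len 7
end 14: [8, 5, 2, 3, 4, 8, 2] sum 32, len 7
end 15: [8, 5, 2, 3, 4, 8, 2, 4] sum 36, len 8
end 16: [5, 2, 3, 4, 8, 2, 4, 5] sum 33, len 8
Shortest qualifying length: 4.

4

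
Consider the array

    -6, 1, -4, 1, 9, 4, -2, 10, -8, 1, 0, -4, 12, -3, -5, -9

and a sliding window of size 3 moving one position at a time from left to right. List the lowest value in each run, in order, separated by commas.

-6, -4, -4, 1, -2, -2, -8, -8, -8, -4, -4, -4, -5, -9

-6 1 -4 → min -6
1 -4 1 → min -4
-4 1 9 → min -4
1 9 4 → min 1
9 4 -2 → min -2
4 -2 10 → min -2
-2 10 -8 → min -8
10 -8 1 → min -8
-8 1 0 → min -8
1 0 -4 → min -4
0 -4 12 → min -4
-4 12 -3 → min -4
12 -3 -5 → min -5
-3 -5 -9 → min -9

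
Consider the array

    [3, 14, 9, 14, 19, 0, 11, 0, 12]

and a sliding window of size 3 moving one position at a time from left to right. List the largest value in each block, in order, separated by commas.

14, 14, 19, 19, 19, 11, 12

Sliding a size-3 window across the 9 values:
(3, 14, 9) → max 14
(14, 9, 14) → max 14
(9, 14, 19) → max 19
(14, 19, 0) → max 19
(19, 0, 11) → max 19
(0, 11, 0) → max 11
(11, 0, 12) → max 12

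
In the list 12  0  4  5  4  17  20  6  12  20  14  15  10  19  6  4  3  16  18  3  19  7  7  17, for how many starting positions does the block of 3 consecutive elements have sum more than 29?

14

(12, 0, 4) → sum 16
(0, 4, 5) → sum 9
(4, 5, 4) → sum 13
(5, 4, 17) → sum 26
(4, 17, 20) → sum 41  > 29 ✓
(17, 20, 6) → sum 43  > 29 ✓
(20, 6, 12) → sum 38  > 29 ✓
(6, 12, 20) → sum 38  > 29 ✓
(12, 20, 14) → sum 46  > 29 ✓
(20, 14, 15) → sum 49  > 29 ✓
(14, 15, 10) → sum 39  > 29 ✓
(15, 10, 19) → sum 44  > 29 ✓
(10, 19, 6) → sum 35  > 29 ✓
(19, 6, 4) → sum 29
(6, 4, 3) → sum 13
(4, 3, 16) → sum 23
(3, 16, 18) → sum 37  > 29 ✓
(16, 18, 3) → sum 37  > 29 ✓
(18, 3, 19) → sum 40  > 29 ✓
(3, 19, 7) → sum 29
(19, 7, 7) → sum 33  > 29 ✓
(7, 7, 17) → sum 31  > 29 ✓
14 windows satisfy the condition.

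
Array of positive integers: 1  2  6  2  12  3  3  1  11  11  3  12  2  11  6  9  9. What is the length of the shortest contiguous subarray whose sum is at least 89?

add 1: running sum 1 < 89
add 2: running sum 3 < 89
add 6: running sum 9 < 89
add 2: running sum 11 < 89
add 12: running sum 23 < 89
add 3: running sum 26 < 89
add 3: running sum 29 < 89
add 1: running sum 30 < 89
add 11: running sum 41 < 89
add 11: running sum 52 < 89
add 3: running sum 55 < 89
add 12: running sum 67 < 89
add 2: running sum 69 < 89
add 11: running sum 80 < 89
add 6: running sum 86 < 89
add 9: shortest ending here [6, 2, 12, 3, 3, 1, 11, 11, 3, 12, 2, 11, 6, 9] sum 92, len 14
add 9: shortest ending here [12, 3, 3, 1, 11, 11, 3, 12, 2, 11, 6, 9, 9] sum 93, len 13
Shortest qualifying length: 13.

13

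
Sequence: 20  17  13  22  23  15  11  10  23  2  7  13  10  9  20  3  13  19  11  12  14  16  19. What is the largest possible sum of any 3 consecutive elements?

Each size-3 window and its sum:
20 17 13 → sum 50
17 13 22 → sum 52
13 22 23 → sum 58
22 23 15 → sum 60
23 15 11 → sum 49
15 11 10 → sum 36
11 10 23 → sum 44
10 23 2 → sum 35
23 2 7 → sum 32
2 7 13 → sum 22
7 13 10 → sum 30
13 10 9 → sum 32
10 9 20 → sum 39
9 20 3 → sum 32
20 3 13 → sum 36
3 13 19 → sum 35
13 19 11 → sum 43
19 11 12 → sum 42
11 12 14 → sum 37
12 14 16 → sum 42
14 16 19 → sum 49
Largest of these is 60.

60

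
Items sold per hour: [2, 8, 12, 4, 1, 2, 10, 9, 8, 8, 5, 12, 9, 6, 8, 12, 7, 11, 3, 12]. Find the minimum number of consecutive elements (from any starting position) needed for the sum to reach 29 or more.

3

add 2: running sum 2 < 29
add 8: running sum 10 < 29
add 12: running sum 22 < 29
add 4: running sum 26 < 29
add 1: running sum 27 < 29
end 5: [2, 8, 12, 4, 1, 2] sum 29, len 6
end 6: [12, 4, 1, 2, 10] sum 29, len 5
end 7: [12, 4, 1, 2, 10, 9] sum 38, len 6
end 8: [2, 10, 9, 8] sum 29, len 4
end 9: [10, 9, 8, 8] sum 35, len 4
end 10: [9, 8, 8, 5] sum 30, len 4
end 11: [8, 8, 5, 12] sum 33, len 4
end 12: [8, 5, 12, 9] sum 34, len 4
end 13: [5, 12, 9, 6] sum 32, len 4
end 14: [12, 9, 6, 8] sum 35, len 4
end 15: [9, 6, 8, 12] sum 35, len 4
end 16: [6, 8, 12, 7] sum 33, len 4
end 17: [12, 7, 11] sum 30, len 3
end 18: [12, 7, 11, 3] sum 33, len 4
end 19: [7, 11, 3, 12] sum 33, len 4
Shortest qualifying length: 3.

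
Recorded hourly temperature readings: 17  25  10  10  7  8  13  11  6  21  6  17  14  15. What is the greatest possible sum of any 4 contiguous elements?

Window sums for each of the 11 positions:
17 25 10 10 → sum 62
25 10 10 7 → sum 52
10 10 7 8 → sum 35
10 7 8 13 → sum 38
7 8 13 11 → sum 39
8 13 11 6 → sum 38
13 11 6 21 → sum 51
11 6 21 6 → sum 44
6 21 6 17 → sum 50
21 6 17 14 → sum 58
6 17 14 15 → sum 52
Greatest of these is 62.

62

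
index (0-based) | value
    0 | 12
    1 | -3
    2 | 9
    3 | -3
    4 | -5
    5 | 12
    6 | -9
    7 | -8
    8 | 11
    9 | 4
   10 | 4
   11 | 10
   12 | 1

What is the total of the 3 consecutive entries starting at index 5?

Elements at indices 5..7: 12, -9, -8
sum(12, -9, -8) = -5

-5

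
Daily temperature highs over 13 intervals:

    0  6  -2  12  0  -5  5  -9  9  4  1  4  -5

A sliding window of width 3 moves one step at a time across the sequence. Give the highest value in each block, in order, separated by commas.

[0, 6, -2] → max 6
[6, -2, 12] → max 12
[-2, 12, 0] → max 12
[12, 0, -5] → max 12
[0, -5, 5] → max 5
[-5, 5, -9] → max 5
[5, -9, 9] → max 9
[-9, 9, 4] → max 9
[9, 4, 1] → max 9
[4, 1, 4] → max 4
[1, 4, -5] → max 4

6, 12, 12, 12, 5, 5, 9, 9, 9, 4, 4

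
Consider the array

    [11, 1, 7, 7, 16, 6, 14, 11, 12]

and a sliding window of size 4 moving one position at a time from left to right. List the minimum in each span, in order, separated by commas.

11 1 7 7 → min 1
1 7 7 16 → min 1
7 7 16 6 → min 6
7 16 6 14 → min 6
16 6 14 11 → min 6
6 14 11 12 → min 6

1, 1, 6, 6, 6, 6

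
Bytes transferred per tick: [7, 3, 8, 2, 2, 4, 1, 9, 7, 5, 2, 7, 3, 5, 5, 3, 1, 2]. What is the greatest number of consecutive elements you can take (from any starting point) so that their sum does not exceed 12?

Extend to the right; shrink from the left whenever the sum exceeds 12:
add 7: [7] sum 7, len 1
add 3: [7, 3] sum 10, len 2
add 8: [3, 8] sum 11, len 2
add 2: [8, 2] sum 10, len 2
add 2: [8, 2, 2] sum 12, len 3
add 4: [2, 2, 4] sum 8, len 3
add 1: [2, 2, 4, 1] sum 9, len 4
add 9: [1, 9] sum 10, len 2
add 7: [7] sum 7, len 1
add 5: [7, 5] sum 12, len 2
add 2: [5, 2] sum 7, len 2
add 7: [2, 7] sum 9, len 2
add 3: [2, 7, 3] sum 12, len 3
add 5: [3, 5] sum 8, len 2
add 5: [5, 5] sum 10, len 2
add 3: [5, 3] sum 8, len 2
add 1: [5, 3, 1] sum 9, len 3
add 2: [5, 3, 1, 2] sum 11, len 4
Longest length seen: 4.

4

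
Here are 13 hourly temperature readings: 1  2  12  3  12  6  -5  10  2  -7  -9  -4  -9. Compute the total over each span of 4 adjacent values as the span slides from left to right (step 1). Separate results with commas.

18, 29, 33, 16, 23, 13, 0, -4, -18, -29

(1, 2, 12, 3) → sum 18
(2, 12, 3, 12) → sum 29
(12, 3, 12, 6) → sum 33
(3, 12, 6, -5) → sum 16
(12, 6, -5, 10) → sum 23
(6, -5, 10, 2) → sum 13
(-5, 10, 2, -7) → sum 0
(10, 2, -7, -9) → sum -4
(2, -7, -9, -4) → sum -18
(-7, -9, -4, -9) → sum -29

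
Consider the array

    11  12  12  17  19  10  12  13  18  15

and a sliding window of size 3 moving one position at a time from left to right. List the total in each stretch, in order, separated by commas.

Sliding a size-3 window across the 10 values:
(11, 12, 12) → sum 35
(12, 12, 17) → sum 41
(12, 17, 19) → sum 48
(17, 19, 10) → sum 46
(19, 10, 12) → sum 41
(10, 12, 13) → sum 35
(12, 13, 18) → sum 43
(13, 18, 15) → sum 46

35, 41, 48, 46, 41, 35, 43, 46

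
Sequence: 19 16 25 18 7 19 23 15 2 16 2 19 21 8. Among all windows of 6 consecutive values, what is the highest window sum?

[19, 16, 25, 18, 7, 19] → sum 104
[16, 25, 18, 7, 19, 23] → sum 108
[25, 18, 7, 19, 23, 15] → sum 107
[18, 7, 19, 23, 15, 2] → sum 84
[7, 19, 23, 15, 2, 16] → sum 82
[19, 23, 15, 2, 16, 2] → sum 77
[23, 15, 2, 16, 2, 19] → sum 77
[15, 2, 16, 2, 19, 21] → sum 75
[2, 16, 2, 19, 21, 8] → sum 68
Highest of these is 108.

108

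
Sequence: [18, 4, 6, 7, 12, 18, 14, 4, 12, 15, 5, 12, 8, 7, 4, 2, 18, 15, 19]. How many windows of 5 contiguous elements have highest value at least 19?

1

(18, 4, 6, 7, 12) → max 18
(4, 6, 7, 12, 18) → max 18
(6, 7, 12, 18, 14) → max 18
(7, 12, 18, 14, 4) → max 18
(12, 18, 14, 4, 12) → max 18
(18, 14, 4, 12, 15) → max 18
(14, 4, 12, 15, 5) → max 15
(4, 12, 15, 5, 12) → max 15
(12, 15, 5, 12, 8) → max 15
(15, 5, 12, 8, 7) → max 15
(5, 12, 8, 7, 4) → max 12
(12, 8, 7, 4, 2) → max 12
(8, 7, 4, 2, 18) → max 18
(7, 4, 2, 18, 15) → max 18
(4, 2, 18, 15, 19) → max 19  ≥ 19 ✓
1 window satisfy the condition.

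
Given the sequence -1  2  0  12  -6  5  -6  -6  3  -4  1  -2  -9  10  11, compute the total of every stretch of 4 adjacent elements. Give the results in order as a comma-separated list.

13, 8, 11, 5, -13, -4, -13, -6, -2, -14, 0, 10

Sliding a size-4 window across the 15 values:
(-1, 2, 0, 12) → sum 13
(2, 0, 12, -6) → sum 8
(0, 12, -6, 5) → sum 11
(12, -6, 5, -6) → sum 5
(-6, 5, -6, -6) → sum -13
(5, -6, -6, 3) → sum -4
(-6, -6, 3, -4) → sum -13
(-6, 3, -4, 1) → sum -6
(3, -4, 1, -2) → sum -2
(-4, 1, -2, -9) → sum -14
(1, -2, -9, 10) → sum 0
(-2, -9, 10, 11) → sum 10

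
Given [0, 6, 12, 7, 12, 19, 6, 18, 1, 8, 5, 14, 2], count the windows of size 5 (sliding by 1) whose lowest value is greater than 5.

3

0 6 12 7 12 → min 0
6 12 7 12 19 → min 6  > 5 ✓
12 7 12 19 6 → min 6  > 5 ✓
7 12 19 6 18 → min 6  > 5 ✓
12 19 6 18 1 → min 1
19 6 18 1 8 → min 1
6 18 1 8 5 → min 1
18 1 8 5 14 → min 1
1 8 5 14 2 → min 1
3 windows satisfy the condition.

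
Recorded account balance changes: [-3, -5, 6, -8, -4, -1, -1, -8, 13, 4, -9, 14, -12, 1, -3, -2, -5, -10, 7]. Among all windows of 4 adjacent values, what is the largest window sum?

22

[-3, -5, 6, -8] → sum -10
[-5, 6, -8, -4] → sum -11
[6, -8, -4, -1] → sum -7
[-8, -4, -1, -1] → sum -14
[-4, -1, -1, -8] → sum -14
[-1, -1, -8, 13] → sum 3
[-1, -8, 13, 4] → sum 8
[-8, 13, 4, -9] → sum 0
[13, 4, -9, 14] → sum 22
[4, -9, 14, -12] → sum -3
[-9, 14, -12, 1] → sum -6
[14, -12, 1, -3] → sum 0
[-12, 1, -3, -2] → sum -16
[1, -3, -2, -5] → sum -9
[-3, -2, -5, -10] → sum -20
[-2, -5, -10, 7] → sum -10
Largest of these is 22.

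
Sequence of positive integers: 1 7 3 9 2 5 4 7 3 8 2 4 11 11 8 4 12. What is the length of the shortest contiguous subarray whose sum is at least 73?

Extend right; whenever the sum reaches 73, record the length and shrink from the left:
add 1: running sum 1 < 73
add 7: running sum 8 < 73
add 3: running sum 11 < 73
add 9: running sum 20 < 73
add 2: running sum 22 < 73
add 5: running sum 27 < 73
add 4: running sum 31 < 73
add 7: running sum 38 < 73
add 3: running sum 41 < 73
add 8: running sum 49 < 73
add 2: running sum 51 < 73
add 4: running sum 55 < 73
add 11: running sum 66 < 73
end 13: [7, 3, 9, 2, 5, 4, 7, 3, 8, 2, 4, 11, 11] sum 76, len 13
end 14: [9, 2, 5, 4, 7, 3, 8, 2, 4, 11, 11, 8] sum 74, len 12
end 15: [9, 2, 5, 4, 7, 3, 8, 2, 4, 11, 11, 8, 4] sum 78, len 13
end 16: [4, 7, 3, 8, 2, 4, 11, 11, 8, 4, 12] sum 74, len 11
Shortest qualifying length: 11.

11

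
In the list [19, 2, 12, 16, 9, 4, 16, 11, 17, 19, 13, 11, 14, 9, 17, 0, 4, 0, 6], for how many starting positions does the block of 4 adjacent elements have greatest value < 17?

6

19 2 12 16 → max 19
2 12 16 9 → max 16  < 17 ✓
12 16 9 4 → max 16  < 17 ✓
16 9 4 16 → max 16  < 17 ✓
9 4 16 11 → max 16  < 17 ✓
4 16 11 17 → max 17
16 11 17 19 → max 19
11 17 19 13 → max 19
17 19 13 11 → max 19
19 13 11 14 → max 19
13 11 14 9 → max 14  < 17 ✓
11 14 9 17 → max 17
14 9 17 0 → max 17
9 17 0 4 → max 17
17 0 4 0 → max 17
0 4 0 6 → max 6  < 17 ✓
6 windows satisfy the condition.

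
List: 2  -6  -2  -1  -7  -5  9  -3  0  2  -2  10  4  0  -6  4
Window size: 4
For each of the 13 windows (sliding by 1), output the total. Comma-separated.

-7, -16, -15, -4, -6, 1, 8, -3, 10, 14, 12, 8, 2

Sliding a size-4 window across the 16 values:
[2, -6, -2, -1] → sum -7
[-6, -2, -1, -7] → sum -16
[-2, -1, -7, -5] → sum -15
[-1, -7, -5, 9] → sum -4
[-7, -5, 9, -3] → sum -6
[-5, 9, -3, 0] → sum 1
[9, -3, 0, 2] → sum 8
[-3, 0, 2, -2] → sum -3
[0, 2, -2, 10] → sum 10
[2, -2, 10, 4] → sum 14
[-2, 10, 4, 0] → sum 12
[10, 4, 0, -6] → sum 8
[4, 0, -6, 4] → sum 2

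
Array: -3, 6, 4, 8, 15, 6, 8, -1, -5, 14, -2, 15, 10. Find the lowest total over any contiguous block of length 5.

-3 6 4 8 15 → sum 30
6 4 8 15 6 → sum 39
4 8 15 6 8 → sum 41
8 15 6 8 -1 → sum 36
15 6 8 -1 -5 → sum 23
6 8 -1 -5 14 → sum 22
8 -1 -5 14 -2 → sum 14
-1 -5 14 -2 15 → sum 21
-5 14 -2 15 10 → sum 32
Lowest of these is 14.

14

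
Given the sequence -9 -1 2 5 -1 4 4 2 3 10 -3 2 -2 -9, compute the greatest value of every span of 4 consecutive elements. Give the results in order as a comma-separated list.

5, 5, 5, 5, 4, 4, 10, 10, 10, 10, 2

(-9, -1, 2, 5) → max 5
(-1, 2, 5, -1) → max 5
(2, 5, -1, 4) → max 5
(5, -1, 4, 4) → max 5
(-1, 4, 4, 2) → max 4
(4, 4, 2, 3) → max 4
(4, 2, 3, 10) → max 10
(2, 3, 10, -3) → max 10
(3, 10, -3, 2) → max 10
(10, -3, 2, -2) → max 10
(-3, 2, -2, -9) → max 2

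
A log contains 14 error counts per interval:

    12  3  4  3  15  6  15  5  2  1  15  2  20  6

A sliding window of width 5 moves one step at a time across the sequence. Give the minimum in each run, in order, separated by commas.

3, 3, 3, 3, 2, 1, 1, 1, 1, 1

12 3 4 3 15 → min 3
3 4 3 15 6 → min 3
4 3 15 6 15 → min 3
3 15 6 15 5 → min 3
15 6 15 5 2 → min 2
6 15 5 2 1 → min 1
15 5 2 1 15 → min 1
5 2 1 15 2 → min 1
2 1 15 2 20 → min 1
1 15 2 20 6 → min 1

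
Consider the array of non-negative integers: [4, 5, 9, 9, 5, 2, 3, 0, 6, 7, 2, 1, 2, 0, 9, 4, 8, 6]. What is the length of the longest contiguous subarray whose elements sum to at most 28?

10

[4] sum 4 len 1
[4, 5] sum 9 len 2
[4, 5, 9] sum 18 len 3
[4, 5, 9, 9] sum 27 len 4
[5, 9, 9, 5] sum 28 len 4
[9, 9, 5, 2] sum 25 len 4
[9, 9, 5, 2, 3] sum 28 len 5
[9, 9, 5, 2, 3, 0] sum 28 len 6
[9, 5, 2, 3, 0, 6] sum 25 len 6
[5, 2, 3, 0, 6, 7] sum 23 len 6
[5, 2, 3, 0, 6, 7, 2] sum 25 len 7
[5, 2, 3, 0, 6, 7, 2, 1] sum 26 len 8
[5, 2, 3, 0, 6, 7, 2, 1, 2] sum 28 len 9
[5, 2, 3, 0, 6, 7, 2, 1, 2, 0] sum 28 len 10
[0, 6, 7, 2, 1, 2, 0, 9] sum 27 len 8
[7, 2, 1, 2, 0, 9, 4] sum 25 len 7
[2, 1, 2, 0, 9, 4, 8] sum 26 len 7
[0, 9, 4, 8, 6] sum 27 len 5
Longest length seen: 10.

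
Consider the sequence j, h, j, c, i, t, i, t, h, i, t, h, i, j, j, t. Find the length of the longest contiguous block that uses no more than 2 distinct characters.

4

add j: window [j] (1 distinct), len 1
add h: window [j, h] (2 distinct), len 2
add j: window [j, h, j] (2 distinct), len 3
add c: window [j, c] (2 distinct), len 2
add i: window [c, i] (2 distinct), len 2
add t: window [i, t] (2 distinct), len 2
add i: window [i, t, i] (2 distinct), len 3
add t: window [i, t, i, t] (2 distinct), len 4
add h: window [t, h] (2 distinct), len 2
add i: window [h, i] (2 distinct), len 2
add t: window [i, t] (2 distinct), len 2
add h: window [t, h] (2 distinct), len 2
add i: window [h, i] (2 distinct), len 2
add j: window [i, j] (2 distinct), len 2
add j: window [i, j, j] (2 distinct), len 3
add t: window [j, j, t] (2 distinct), len 3
Longest length with ≤2 distinct: 4.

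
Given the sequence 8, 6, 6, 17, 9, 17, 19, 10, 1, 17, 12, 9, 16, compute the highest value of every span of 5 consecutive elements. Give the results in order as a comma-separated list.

8 6 6 17 9 → max 17
6 6 17 9 17 → max 17
6 17 9 17 19 → max 19
17 9 17 19 10 → max 19
9 17 19 10 1 → max 19
17 19 10 1 17 → max 19
19 10 1 17 12 → max 19
10 1 17 12 9 → max 17
1 17 12 9 16 → max 17

17, 17, 19, 19, 19, 19, 19, 17, 17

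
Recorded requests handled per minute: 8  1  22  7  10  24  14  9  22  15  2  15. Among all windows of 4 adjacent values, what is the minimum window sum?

[8, 1, 22, 7] → sum 38
[1, 22, 7, 10] → sum 40
[22, 7, 10, 24] → sum 63
[7, 10, 24, 14] → sum 55
[10, 24, 14, 9] → sum 57
[24, 14, 9, 22] → sum 69
[14, 9, 22, 15] → sum 60
[9, 22, 15, 2] → sum 48
[22, 15, 2, 15] → sum 54
Minimum of these is 38.

38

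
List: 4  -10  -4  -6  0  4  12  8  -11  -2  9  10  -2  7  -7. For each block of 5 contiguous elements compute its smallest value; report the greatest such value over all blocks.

-2

[4, -10, -4, -6, 0] → min -10
[-10, -4, -6, 0, 4] → min -10
[-4, -6, 0, 4, 12] → min -6
[-6, 0, 4, 12, 8] → min -6
[0, 4, 12, 8, -11] → min -11
[4, 12, 8, -11, -2] → min -11
[12, 8, -11, -2, 9] → min -11
[8, -11, -2, 9, 10] → min -11
[-11, -2, 9, 10, -2] → min -11
[-2, 9, 10, -2, 7] → min -2
[9, 10, -2, 7, -7] → min -7
Greatest of these is -2.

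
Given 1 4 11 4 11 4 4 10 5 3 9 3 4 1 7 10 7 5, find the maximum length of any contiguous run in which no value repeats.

add 1: [1] len 1
add 4: [1, 4] len 2
add 11: [1, 4, 11] len 3
add 4 (repeat 4, move left end past it): [11, 4] len 2
add 11 (repeat 11, move left end past it): [4, 11] len 2
add 4 (repeat 4, move left end past it): [11, 4] len 2
add 4 (repeat 4, move left end past it): [4] len 1
add 10: [4, 10] len 2
add 5: [4, 10, 5] len 3
add 3: [4, 10, 5, 3] len 4
add 9: [4, 10, 5, 3, 9] len 5
add 3 (repeat 3, move left end past it): [9, 3] len 2
add 4: [9, 3, 4] len 3
add 1: [9, 3, 4, 1] len 4
add 7: [9, 3, 4, 1, 7] len 5
add 10: [9, 3, 4, 1, 7, 10] len 6
add 7 (repeat 7, move left end past it): [10, 7] len 2
add 5: [10, 7, 5] len 3
Longest all-distinct length: 6.

6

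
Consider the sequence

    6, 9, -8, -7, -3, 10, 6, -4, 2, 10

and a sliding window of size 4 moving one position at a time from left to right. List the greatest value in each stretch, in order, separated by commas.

(6, 9, -8, -7) → max 9
(9, -8, -7, -3) → max 9
(-8, -7, -3, 10) → max 10
(-7, -3, 10, 6) → max 10
(-3, 10, 6, -4) → max 10
(10, 6, -4, 2) → max 10
(6, -4, 2, 10) → max 10

9, 9, 10, 10, 10, 10, 10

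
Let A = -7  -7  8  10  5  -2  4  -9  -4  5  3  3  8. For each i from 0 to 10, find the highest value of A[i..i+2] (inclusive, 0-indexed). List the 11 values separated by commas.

8, 10, 10, 10, 5, 4, 4, 5, 5, 5, 8

[-7, -7, 8] → max 8
[-7, 8, 10] → max 10
[8, 10, 5] → max 10
[10, 5, -2] → max 10
[5, -2, 4] → max 5
[-2, 4, -9] → max 4
[4, -9, -4] → max 4
[-9, -4, 5] → max 5
[-4, 5, 3] → max 5
[5, 3, 3] → max 5
[3, 3, 8] → max 8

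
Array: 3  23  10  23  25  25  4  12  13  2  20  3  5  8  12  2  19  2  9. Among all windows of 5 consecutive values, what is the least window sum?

30

Window sums for each of the 15 positions:
(3, 23, 10, 23, 25) → sum 84
(23, 10, 23, 25, 25) → sum 106
(10, 23, 25, 25, 4) → sum 87
(23, 25, 25, 4, 12) → sum 89
(25, 25, 4, 12, 13) → sum 79
(25, 4, 12, 13, 2) → sum 56
(4, 12, 13, 2, 20) → sum 51
(12, 13, 2, 20, 3) → sum 50
(13, 2, 20, 3, 5) → sum 43
(2, 20, 3, 5, 8) → sum 38
(20, 3, 5, 8, 12) → sum 48
(3, 5, 8, 12, 2) → sum 30
(5, 8, 12, 2, 19) → sum 46
(8, 12, 2, 19, 2) → sum 43
(12, 2, 19, 2, 9) → sum 44
Least of these is 30.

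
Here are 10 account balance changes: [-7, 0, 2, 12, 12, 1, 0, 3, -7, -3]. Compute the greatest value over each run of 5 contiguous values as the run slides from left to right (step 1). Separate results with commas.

[-7, 0, 2, 12, 12] → max 12
[0, 2, 12, 12, 1] → max 12
[2, 12, 12, 1, 0] → max 12
[12, 12, 1, 0, 3] → max 12
[12, 1, 0, 3, -7] → max 12
[1, 0, 3, -7, -3] → max 3

12, 12, 12, 12, 12, 3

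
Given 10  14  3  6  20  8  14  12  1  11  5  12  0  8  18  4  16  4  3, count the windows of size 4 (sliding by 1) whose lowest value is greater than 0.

(10, 14, 3, 6) → min 3  > 0 ✓
(14, 3, 6, 20) → min 3  > 0 ✓
(3, 6, 20, 8) → min 3  > 0 ✓
(6, 20, 8, 14) → min 6  > 0 ✓
(20, 8, 14, 12) → min 8  > 0 ✓
(8, 14, 12, 1) → min 1  > 0 ✓
(14, 12, 1, 11) → min 1  > 0 ✓
(12, 1, 11, 5) → min 1  > 0 ✓
(1, 11, 5, 12) → min 1  > 0 ✓
(11, 5, 12, 0) → min 0
(5, 12, 0, 8) → min 0
(12, 0, 8, 18) → min 0
(0, 8, 18, 4) → min 0
(8, 18, 4, 16) → min 4  > 0 ✓
(18, 4, 16, 4) → min 4  > 0 ✓
(4, 16, 4, 3) → min 3  > 0 ✓
12 windows satisfy the condition.

12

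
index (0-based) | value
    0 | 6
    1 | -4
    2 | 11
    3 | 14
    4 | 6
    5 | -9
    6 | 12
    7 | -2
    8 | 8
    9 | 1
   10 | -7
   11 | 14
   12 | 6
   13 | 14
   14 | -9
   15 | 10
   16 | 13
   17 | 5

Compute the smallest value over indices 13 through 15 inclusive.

Elements at indices 13..15: 14, -9, 10
min(14, -9, 10) = -9

-9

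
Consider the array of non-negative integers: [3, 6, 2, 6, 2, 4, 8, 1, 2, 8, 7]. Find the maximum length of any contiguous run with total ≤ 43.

Extend to the right; shrink from the left whenever the sum exceeds 43:
add 3: [3] sum 3, len 1
add 6: [3, 6] sum 9, len 2
add 2: [3, 6, 2] sum 11, len 3
add 6: [3, 6, 2, 6] sum 17, len 4
add 2: [3, 6, 2, 6, 2] sum 19, len 5
add 4: [3, 6, 2, 6, 2, 4] sum 23, len 6
add 8: [3, 6, 2, 6, 2, 4, 8] sum 31, len 7
add 1: [3, 6, 2, 6, 2, 4, 8, 1] sum 32, len 8
add 2: [3, 6, 2, 6, 2, 4, 8, 1, 2] sum 34, len 9
add 8: [3, 6, 2, 6, 2, 4, 8, 1, 2, 8] sum 42, len 10
add 7: [2, 6, 2, 4, 8, 1, 2, 8, 7] sum 40, len 9
Longest length seen: 10.

10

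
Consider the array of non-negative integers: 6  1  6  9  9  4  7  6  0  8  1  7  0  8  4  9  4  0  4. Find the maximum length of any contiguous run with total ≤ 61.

Extend to the right; shrink from the left whenever the sum exceeds 61:
→ 6: sum 6, len 1
→ 1: sum 7, len 2
→ 6: sum 13, len 3
→ 9: sum 22, len 4
→ 9: sum 31, len 5
→ 4: sum 35, len 6
→ 7: sum 42, len 7
→ 6: sum 48, len 8
→ 0: sum 48, len 9
→ 8: sum 56, len 10
→ 1: sum 57, len 11
→ 7 (dropped 6): sum 58, len 11
→ 0: sum 58, len 12
→ 8 (dropped 1, 6): sum 59, len 11
→ 4 (dropped 9): sum 54, len 11
→ 9 (dropped 9): sum 54, len 11
→ 4: sum 58, len 12
→ 0: sum 58, len 13
→ 4 (dropped 4): sum 58, len 13
Longest length seen: 13.

13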